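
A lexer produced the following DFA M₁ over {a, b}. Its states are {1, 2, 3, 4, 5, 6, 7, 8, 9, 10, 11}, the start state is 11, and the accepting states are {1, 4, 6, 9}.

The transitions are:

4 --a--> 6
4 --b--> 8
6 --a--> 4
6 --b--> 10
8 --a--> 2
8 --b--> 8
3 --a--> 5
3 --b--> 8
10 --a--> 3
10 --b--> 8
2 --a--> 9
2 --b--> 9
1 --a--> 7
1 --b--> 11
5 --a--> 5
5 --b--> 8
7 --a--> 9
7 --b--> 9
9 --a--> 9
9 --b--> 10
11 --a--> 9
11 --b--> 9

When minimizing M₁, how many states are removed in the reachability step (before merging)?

4

Starting at 11 and following transitions, the reachable set is {2, 3, 5, 8, 9, 10, 11}. That leaves 1, 4, 6, 7 unreachable — 4 in total.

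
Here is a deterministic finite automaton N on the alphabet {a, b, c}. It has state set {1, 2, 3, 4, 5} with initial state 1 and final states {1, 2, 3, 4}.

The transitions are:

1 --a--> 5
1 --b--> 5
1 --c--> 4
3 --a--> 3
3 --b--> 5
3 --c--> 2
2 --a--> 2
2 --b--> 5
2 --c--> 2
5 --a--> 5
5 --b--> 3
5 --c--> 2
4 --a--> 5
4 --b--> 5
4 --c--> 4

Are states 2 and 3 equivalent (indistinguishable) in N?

All states are reachable from the start state.
Initial partition by acceptance: {1,2,3,4} | {5}.
Refine {1,2,3,4} on symbol a: members go to different blocks, giving {1,4} and {2,3}.
The partition is now stable with 3 blocks: {1,4} | {5} | {2,3}.
2 and 3 lie in the same block of the stable partition, so they are equivalent — no string distinguishes them.

Yes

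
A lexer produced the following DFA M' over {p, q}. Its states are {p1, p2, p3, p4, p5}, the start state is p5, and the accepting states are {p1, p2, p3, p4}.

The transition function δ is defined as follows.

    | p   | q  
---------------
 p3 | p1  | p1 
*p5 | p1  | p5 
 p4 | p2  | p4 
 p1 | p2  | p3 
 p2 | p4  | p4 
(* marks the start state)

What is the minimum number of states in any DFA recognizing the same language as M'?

2

P0 = {p1,p2,p3,p4} | {p5}.
Stable partition: {p1,p2,p3,p4} | {p5} — 2 equivalence classes.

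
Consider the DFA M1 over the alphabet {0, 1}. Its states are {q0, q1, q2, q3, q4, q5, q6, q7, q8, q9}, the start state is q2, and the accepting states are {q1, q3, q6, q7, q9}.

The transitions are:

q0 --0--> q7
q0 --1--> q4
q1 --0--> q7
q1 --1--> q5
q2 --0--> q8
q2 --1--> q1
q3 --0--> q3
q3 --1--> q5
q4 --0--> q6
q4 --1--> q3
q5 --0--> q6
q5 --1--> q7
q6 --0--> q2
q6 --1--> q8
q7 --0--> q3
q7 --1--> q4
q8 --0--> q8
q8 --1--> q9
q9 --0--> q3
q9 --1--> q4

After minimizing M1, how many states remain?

Reachable states from the start: {q1,q2,q3,q4,q5,q6,q7,q8,q9}. Unreachable: {q0} — drop them.
Start with accepting vs non-accepting: {q1,q3,q6,q7,q9} | {q2,q4,q5,q8}.
On input 0, block {q1,q3,q6,q7,q9} splits into {q1,q3,q7,q9} and {q6}.
Split {q2,q4,q5,q8} by δ(·,0) → {q2,q8} and {q4,q5}.
The partition is now stable with 4 blocks: {q1,q3,q7,q9} | {q2,q8} | {q6} | {q4,q5}.

4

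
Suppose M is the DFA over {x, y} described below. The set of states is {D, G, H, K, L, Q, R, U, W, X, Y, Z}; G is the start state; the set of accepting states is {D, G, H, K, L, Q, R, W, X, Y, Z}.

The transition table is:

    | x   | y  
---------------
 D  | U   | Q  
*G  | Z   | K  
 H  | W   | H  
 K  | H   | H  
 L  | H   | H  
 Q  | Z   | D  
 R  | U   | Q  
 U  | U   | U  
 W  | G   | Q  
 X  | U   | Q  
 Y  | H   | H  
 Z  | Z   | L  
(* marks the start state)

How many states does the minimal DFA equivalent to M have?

First remove the unreachable states {R,X,Y}; 9 states remain.
Start with accepting vs non-accepting: {D,G,H,K,L,Q,W,Z} | {U}.
On input x, block {D,G,H,K,L,Q,W,Z} splits into {G,H,K,L,Q,W,Z} and {D}.
Refine {G,H,K,L,Q,W,Z} on symbol y: members go to different blocks, giving {G,H,K,L,W,Z} and {Q}.
On input y, block {G,H,K,L,W,Z} splits into {G,H,K,L,Z} and {W}.
On input x, block {G,H,K,L,Z} splits into {G,K,L,Z} and {H}.
Refine {G,K,L,Z} on symbol x: members go to different blocks, giving {K,L} and {G,Z}.
Stable partition: {K,L} | {U} | {D} | {Q} | {W} | {H} | {G,Z} — 7 equivalence classes.

7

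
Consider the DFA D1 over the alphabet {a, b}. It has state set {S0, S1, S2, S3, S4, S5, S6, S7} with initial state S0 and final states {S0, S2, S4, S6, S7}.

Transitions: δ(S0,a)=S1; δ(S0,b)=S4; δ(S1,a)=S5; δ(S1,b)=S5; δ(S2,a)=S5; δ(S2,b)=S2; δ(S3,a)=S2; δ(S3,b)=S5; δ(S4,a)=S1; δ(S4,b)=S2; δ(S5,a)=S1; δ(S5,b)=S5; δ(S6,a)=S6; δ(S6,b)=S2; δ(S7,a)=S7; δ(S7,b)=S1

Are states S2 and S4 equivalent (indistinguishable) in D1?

First remove the unreachable states {S3,S6,S7}; 5 states remain.
Start with accepting vs non-accepting: {S0,S2,S4} | {S1,S5}.
The partition is now stable with 2 blocks: {S0,S2,S4} | {S1,S5}.
S2 and S4 lie in the same block of the stable partition, so they are equivalent — no string distinguishes them.

Yes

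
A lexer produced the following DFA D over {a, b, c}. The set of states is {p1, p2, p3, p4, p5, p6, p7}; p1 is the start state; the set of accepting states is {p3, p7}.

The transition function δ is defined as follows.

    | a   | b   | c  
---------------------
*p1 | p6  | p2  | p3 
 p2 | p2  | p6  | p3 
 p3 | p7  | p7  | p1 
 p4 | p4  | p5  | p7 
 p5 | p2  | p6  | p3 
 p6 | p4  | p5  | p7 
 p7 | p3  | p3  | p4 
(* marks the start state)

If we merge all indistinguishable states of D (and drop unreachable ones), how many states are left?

P0 = {p3,p7} | {p1,p2,p4,p5,p6}.
Stable partition: {p3,p7} | {p1,p2,p4,p5,p6} — 2 equivalence classes.

2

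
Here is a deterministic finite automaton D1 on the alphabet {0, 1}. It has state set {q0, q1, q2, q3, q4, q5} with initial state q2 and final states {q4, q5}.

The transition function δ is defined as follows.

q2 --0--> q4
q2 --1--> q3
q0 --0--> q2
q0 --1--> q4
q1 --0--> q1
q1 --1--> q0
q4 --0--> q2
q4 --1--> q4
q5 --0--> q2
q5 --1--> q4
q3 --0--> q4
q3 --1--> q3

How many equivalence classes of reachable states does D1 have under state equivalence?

First remove the unreachable states {q0,q1,q5}; 3 states remain.
Start with accepting vs non-accepting: {q4} | {q2,q3}.
The partition is now stable with 2 blocks: {q4} | {q2,q3}.

2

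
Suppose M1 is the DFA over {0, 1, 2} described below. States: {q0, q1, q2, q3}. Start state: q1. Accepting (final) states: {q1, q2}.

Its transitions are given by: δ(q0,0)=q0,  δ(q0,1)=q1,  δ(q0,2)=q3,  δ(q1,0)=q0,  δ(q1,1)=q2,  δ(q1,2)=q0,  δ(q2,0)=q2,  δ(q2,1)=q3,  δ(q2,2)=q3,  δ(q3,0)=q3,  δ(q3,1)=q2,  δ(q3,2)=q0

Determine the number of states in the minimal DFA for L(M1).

All states are reachable from the start state.
P0 = {q1,q2} | {q0,q3}.
Split {q1,q2} by δ(·,0) → {q1} and {q2}.
On input 1, block {q0,q3} splits into {q0} and {q3}.
The partition is now stable with 4 blocks: {q1} | {q0} | {q2} | {q3}.

4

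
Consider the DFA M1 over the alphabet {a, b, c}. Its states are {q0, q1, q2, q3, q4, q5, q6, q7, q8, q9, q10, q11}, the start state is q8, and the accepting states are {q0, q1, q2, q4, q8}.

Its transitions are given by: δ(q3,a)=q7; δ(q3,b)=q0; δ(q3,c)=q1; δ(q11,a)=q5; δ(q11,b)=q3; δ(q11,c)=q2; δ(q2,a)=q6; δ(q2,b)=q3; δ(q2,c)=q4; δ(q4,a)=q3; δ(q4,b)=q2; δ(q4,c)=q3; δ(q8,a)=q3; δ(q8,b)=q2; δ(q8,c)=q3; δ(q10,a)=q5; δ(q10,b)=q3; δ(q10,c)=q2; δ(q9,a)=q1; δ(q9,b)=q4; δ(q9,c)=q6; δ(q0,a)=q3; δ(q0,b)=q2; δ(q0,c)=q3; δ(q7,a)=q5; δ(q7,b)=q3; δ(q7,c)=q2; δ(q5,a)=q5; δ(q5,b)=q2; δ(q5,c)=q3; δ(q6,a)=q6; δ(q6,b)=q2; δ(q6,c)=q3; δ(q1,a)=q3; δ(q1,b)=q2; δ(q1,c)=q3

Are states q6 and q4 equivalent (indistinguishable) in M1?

First remove the unreachable states {q9,q10,q11}; 9 states remain.
Start with accepting vs non-accepting: {q0,q1,q2,q4,q8} | {q3,q5,q6,q7}.
Split {q0,q1,q2,q4,q8} by δ(·,b) → {q0,q1,q4,q8} and {q2}.
On input b, block {q3,q5,q6,q7} splits into {q5,q6} and {q3} and {q7}.
Stable partition: {q0,q1,q4,q8} | {q5,q6} | {q2} | {q3} | {q7} — 5 equivalence classes.
q6 and q4 end up in different blocks, so they are distinguishable. For instance, the string 'ε' is accepted from only q4.

No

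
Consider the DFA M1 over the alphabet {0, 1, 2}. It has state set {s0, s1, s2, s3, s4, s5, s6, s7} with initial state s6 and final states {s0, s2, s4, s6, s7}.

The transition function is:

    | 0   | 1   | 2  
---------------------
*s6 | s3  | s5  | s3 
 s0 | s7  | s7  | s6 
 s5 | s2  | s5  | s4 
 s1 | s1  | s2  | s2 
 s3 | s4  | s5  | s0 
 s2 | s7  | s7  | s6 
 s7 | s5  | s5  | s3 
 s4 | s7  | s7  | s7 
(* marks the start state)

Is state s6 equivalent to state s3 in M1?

No

States {s1} cannot be reached from the start state, so discard them.
Start with accepting vs non-accepting: {s0,s2,s4,s6,s7} | {s3,s5}.
Refine {s0,s2,s4,s6,s7} on symbol 0: members go to different blocks, giving {s0,s2,s4} and {s6,s7}.
Stable partition: {s0,s2,s4} | {s3,s5} | {s6,s7} — 3 equivalence classes.
s6 and s3 end up in different blocks, so they are distinguishable. For instance, the string 'ε' is accepted from only s6.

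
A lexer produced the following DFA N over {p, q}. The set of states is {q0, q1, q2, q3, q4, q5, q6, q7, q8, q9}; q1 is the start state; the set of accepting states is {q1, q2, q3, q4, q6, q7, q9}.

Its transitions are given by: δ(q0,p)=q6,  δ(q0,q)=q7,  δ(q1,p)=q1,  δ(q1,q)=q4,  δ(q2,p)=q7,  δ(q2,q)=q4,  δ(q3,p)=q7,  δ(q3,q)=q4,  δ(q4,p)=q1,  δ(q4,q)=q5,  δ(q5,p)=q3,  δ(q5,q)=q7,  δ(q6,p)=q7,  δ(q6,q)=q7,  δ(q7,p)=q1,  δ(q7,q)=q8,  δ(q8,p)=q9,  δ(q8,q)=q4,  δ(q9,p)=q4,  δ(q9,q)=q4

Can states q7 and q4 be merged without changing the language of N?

Yes

First remove the unreachable states {q0,q2,q6}; 7 states remain.
Start with accepting vs non-accepting: {q1,q3,q4,q7,q9} | {q5,q8}.
On input q, block {q1,q3,q4,q7,q9} splits into {q1,q3,q9} and {q4,q7}.
Split {q1,q3,q9} by δ(·,p) → {q3,q9} and {q1}.
No further refinement is possible. Final partition (4 blocks): {q3,q9} | {q5,q8} | {q4,q7} | {q1}.
q7 and q4 lie in the same block of the stable partition, so they are equivalent — no string distinguishes them.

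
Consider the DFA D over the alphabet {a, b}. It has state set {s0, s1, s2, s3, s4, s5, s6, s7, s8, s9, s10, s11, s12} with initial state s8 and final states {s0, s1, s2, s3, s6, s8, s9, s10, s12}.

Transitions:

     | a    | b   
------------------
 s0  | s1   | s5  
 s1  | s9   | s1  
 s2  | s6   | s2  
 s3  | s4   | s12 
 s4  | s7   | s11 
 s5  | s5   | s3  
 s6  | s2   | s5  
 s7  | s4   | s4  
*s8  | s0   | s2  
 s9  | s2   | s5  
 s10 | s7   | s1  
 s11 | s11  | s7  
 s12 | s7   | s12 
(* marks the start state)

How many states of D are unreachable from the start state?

1

Starting at s8 and following transitions, the reachable set is {s0, s1, s2, s3, s4, s5, s6, s7, s8, s9, s11, s12}. That leaves s10 unreachable — 1 in total.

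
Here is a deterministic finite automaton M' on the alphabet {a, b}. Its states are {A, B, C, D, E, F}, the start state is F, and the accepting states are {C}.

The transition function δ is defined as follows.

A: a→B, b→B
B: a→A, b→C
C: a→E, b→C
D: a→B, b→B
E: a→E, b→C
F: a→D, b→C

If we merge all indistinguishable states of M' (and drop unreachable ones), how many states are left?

Initial partition by acceptance: {C} | {A,B,D,E,F}.
Refine {A,B,D,E,F} on symbol b: members go to different blocks, giving {B,E,F} and {A,D}.
Split {B,E,F} by δ(·,a) → {B,F} and {E}.
Stable partition: {C} | {B,F} | {A,D} | {E} — 4 equivalence classes.

4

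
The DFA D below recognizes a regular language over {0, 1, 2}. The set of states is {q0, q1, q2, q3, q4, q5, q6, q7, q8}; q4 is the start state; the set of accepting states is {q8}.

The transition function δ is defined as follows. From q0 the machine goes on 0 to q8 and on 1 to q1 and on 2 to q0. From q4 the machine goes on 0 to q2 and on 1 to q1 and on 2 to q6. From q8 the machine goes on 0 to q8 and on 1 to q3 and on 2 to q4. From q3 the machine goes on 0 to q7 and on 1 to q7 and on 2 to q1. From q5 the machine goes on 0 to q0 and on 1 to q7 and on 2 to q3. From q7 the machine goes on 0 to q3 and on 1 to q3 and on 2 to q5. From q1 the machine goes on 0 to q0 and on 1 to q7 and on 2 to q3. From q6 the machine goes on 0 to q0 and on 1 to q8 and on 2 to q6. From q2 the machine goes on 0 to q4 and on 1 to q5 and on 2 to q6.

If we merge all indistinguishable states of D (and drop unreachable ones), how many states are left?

6

Every state is reachable, so we keep all 9.
P0 = {q8} | {q0,q1,q2,q3,q4,q5,q6,q7}.
On input 0, block {q0,q1,q2,q3,q4,q5,q6,q7} splits into {q1,q2,q3,q4,q5,q6,q7} and {q0}.
Split {q1,q2,q3,q4,q5,q6,q7} by δ(·,0) → {q2,q3,q4,q7} and {q1,q5,q6}.
On input 1, block {q2,q3,q4,q7} splits into {q2,q4} and {q3,q7}.
Refine {q1,q5,q6} on symbol 1: members go to different blocks, giving {q1,q5} and {q6}.
The partition is now stable with 6 blocks: {q8} | {q2,q4} | {q0} | {q1,q5} | {q3,q7} | {q6}.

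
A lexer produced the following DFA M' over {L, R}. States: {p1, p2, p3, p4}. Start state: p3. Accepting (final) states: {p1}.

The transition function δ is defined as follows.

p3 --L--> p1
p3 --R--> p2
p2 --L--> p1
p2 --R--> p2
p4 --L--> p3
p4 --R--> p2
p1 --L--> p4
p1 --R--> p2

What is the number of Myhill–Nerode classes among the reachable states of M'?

P0 = {p1} | {p2,p3,p4}.
Refine {p2,p3,p4} on symbol L: members go to different blocks, giving {p2,p3} and {p4}.
No further refinement is possible. Final partition (3 blocks): {p1} | {p2,p3} | {p4}.

3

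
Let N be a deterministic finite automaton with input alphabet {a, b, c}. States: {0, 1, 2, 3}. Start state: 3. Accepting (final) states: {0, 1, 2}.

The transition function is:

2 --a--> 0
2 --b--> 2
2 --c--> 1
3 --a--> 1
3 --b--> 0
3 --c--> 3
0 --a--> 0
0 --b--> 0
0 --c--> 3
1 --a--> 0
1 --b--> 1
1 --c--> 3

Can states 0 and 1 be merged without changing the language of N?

Yes

First remove the unreachable states {2}; 3 states remain.
Start with accepting vs non-accepting: {0,1} | {3}.
The partition is now stable with 2 blocks: {0,1} | {3}.
0 and 1 lie in the same block of the stable partition, so they are equivalent — no string distinguishes them.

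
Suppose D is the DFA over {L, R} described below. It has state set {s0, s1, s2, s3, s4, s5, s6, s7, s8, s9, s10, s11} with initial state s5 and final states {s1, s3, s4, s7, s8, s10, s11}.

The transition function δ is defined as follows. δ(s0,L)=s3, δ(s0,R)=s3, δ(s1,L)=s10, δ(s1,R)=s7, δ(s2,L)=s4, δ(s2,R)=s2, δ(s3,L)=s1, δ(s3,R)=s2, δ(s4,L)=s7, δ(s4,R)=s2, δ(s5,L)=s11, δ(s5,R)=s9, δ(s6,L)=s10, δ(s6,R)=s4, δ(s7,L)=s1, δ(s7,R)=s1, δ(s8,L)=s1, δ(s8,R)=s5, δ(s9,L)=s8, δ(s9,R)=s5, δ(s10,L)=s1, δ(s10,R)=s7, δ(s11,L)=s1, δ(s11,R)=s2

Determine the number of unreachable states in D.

Starting at s5 and following transitions, the reachable set is {s1, s2, s4, s5, s7, s8, s9, s10, s11}. That leaves s0, s3, s6 unreachable — 3 in total.

3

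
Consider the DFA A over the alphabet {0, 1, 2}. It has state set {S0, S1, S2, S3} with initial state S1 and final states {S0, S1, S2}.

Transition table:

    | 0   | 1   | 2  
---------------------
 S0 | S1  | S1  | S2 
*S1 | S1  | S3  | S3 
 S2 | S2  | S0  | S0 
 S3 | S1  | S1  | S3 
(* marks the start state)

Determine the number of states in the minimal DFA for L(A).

Reachable states from the start: {S1,S3}. Unreachable: {S0,S2} — drop them.
P0 = {S1} | {S3}.
The partition is now stable with 2 blocks: {S1} | {S3}.

2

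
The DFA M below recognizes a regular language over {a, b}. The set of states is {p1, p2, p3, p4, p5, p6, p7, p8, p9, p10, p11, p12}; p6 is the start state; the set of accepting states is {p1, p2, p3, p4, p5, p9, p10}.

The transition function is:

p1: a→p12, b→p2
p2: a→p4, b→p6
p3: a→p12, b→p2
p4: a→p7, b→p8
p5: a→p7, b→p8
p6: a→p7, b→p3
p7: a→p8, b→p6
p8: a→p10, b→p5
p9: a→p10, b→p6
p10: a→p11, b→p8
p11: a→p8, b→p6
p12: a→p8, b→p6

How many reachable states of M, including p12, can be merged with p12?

First remove the unreachable states {p1,p9}; 10 states remain.
P0 = {p2,p3,p4,p5,p10} | {p6,p7,p8,p11,p12}.
Refine {p2,p3,p4,p5,p10} on symbol a: members go to different blocks, giving {p3,p4,p5,p10} and {p2}.
Refine {p3,p4,p5,p10} on symbol b: members go to different blocks, giving {p4,p5,p10} and {p3}.
Refine {p6,p7,p8,p11,p12} on symbol a: members go to different blocks, giving {p6,p7,p11,p12} and {p8}.
On input a, block {p6,p7,p11,p12} splits into {p7,p11,p12} and {p6}.
Stable partition: {p4,p5,p10} | {p7,p11,p12} | {p2} | {p3} | {p8} | {p6} — 6 equivalence classes.
The equivalence class containing p12 is {p7,p11,p12}, of size 3.

3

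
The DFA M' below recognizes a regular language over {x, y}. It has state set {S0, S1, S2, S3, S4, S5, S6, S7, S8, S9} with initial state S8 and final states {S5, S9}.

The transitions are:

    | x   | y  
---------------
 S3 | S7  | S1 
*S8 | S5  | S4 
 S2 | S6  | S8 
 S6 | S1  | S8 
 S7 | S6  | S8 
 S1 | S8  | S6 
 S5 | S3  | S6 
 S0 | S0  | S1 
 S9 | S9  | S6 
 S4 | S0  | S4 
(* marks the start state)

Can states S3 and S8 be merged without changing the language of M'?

Reachable states from the start: {S0,S1,S3,S4,S5,S6,S7,S8}. Unreachable: {S2,S9} — drop them.
P0 = {S5} | {S0,S1,S3,S4,S6,S7,S8}.
Refine {S0,S1,S3,S4,S6,S7,S8} on symbol x: members go to different blocks, giving {S0,S1,S3,S4,S6,S7} and {S8}.
Split {S0,S1,S3,S4,S6,S7} by δ(·,x) → {S0,S3,S4,S6,S7} and {S1}.
Refine {S0,S3,S4,S6,S7} on symbol x: members go to different blocks, giving {S0,S3,S4,S7} and {S6}.
Refine {S0,S3,S4,S7} on symbol x: members go to different blocks, giving {S0,S3,S4} and {S7}.
On input x, block {S0,S3,S4} splits into {S0,S4} and {S3}.
Refine {S0,S4} on symbol y: members go to different blocks, giving {S0} and {S4}.
Stable partition: {S5} | {S0} | {S8} | {S1} | {S6} | {S7} | {S3} | {S4} — 8 equivalence classes.
S3 and S8 end up in different blocks, so they are distinguishable. For instance, the string 'x' is accepted from only S8.

No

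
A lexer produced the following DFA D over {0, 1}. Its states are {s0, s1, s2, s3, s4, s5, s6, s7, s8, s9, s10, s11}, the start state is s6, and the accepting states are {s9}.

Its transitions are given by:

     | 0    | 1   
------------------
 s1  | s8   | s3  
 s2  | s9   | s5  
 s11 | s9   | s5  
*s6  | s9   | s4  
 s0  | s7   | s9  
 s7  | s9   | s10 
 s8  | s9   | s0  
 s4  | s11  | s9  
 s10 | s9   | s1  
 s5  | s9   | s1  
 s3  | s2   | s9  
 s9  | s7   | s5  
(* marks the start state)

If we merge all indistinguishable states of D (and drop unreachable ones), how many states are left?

Every state is reachable, so we keep all 12.
Initial partition by acceptance: {s9} | {s0,s1,s2,s3,s4,s5,s6,s7,s8,s10,s11}.
On input 0, block {s0,s1,s2,s3,s4,s5,s6,s7,s8,s10,s11} splits into {s2,s5,s6,s7,s8,s10,s11} and {s0,s1,s3,s4}.
Refine {s2,s5,s6,s7,s8,s10,s11} on symbol 1: members go to different blocks, giving {s5,s6,s8,s10} and {s2,s7,s11}.
Refine {s0,s1,s3,s4} on symbol 0: members go to different blocks, giving {s0,s3,s4} and {s1}.
Refine {s5,s6,s8,s10} on symbol 1: members go to different blocks, giving {s5,s10} and {s6,s8}.
No further refinement is possible. Final partition (6 blocks): {s9} | {s5,s10} | {s0,s3,s4} | {s2,s7,s11} | {s1} | {s6,s8}.

6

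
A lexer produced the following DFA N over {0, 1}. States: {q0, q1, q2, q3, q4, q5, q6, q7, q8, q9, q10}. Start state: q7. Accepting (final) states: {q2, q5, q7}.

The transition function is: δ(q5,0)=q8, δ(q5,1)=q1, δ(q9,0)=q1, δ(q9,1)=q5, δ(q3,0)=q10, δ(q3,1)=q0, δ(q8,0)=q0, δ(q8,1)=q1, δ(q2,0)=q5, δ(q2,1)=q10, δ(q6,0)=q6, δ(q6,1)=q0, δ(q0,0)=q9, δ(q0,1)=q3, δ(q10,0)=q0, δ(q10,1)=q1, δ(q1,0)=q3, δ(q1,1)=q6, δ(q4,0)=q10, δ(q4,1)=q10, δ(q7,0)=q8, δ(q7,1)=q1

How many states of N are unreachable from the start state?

2

Starting at q7 and following transitions, the reachable set is {q0, q1, q3, q5, q6, q7, q8, q9, q10}. That leaves q2, q4 unreachable — 2 in total.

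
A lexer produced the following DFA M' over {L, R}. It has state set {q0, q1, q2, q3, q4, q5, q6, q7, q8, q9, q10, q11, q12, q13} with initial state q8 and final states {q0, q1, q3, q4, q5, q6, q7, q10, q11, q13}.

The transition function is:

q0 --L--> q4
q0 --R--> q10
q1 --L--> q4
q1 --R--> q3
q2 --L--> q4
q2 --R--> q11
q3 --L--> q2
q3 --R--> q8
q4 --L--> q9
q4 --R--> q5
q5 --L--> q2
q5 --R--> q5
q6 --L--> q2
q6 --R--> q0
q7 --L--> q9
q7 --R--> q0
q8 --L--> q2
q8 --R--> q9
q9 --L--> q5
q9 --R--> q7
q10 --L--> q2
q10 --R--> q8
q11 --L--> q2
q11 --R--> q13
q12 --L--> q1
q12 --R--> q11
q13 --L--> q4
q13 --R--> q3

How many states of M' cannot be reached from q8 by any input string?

BFS from q8 reaches {q0, q2, q3, q4, q5, q7, q8, q9, q10, q11, q13}; the 3 state(s) q1, q6, q12 are never visited.

3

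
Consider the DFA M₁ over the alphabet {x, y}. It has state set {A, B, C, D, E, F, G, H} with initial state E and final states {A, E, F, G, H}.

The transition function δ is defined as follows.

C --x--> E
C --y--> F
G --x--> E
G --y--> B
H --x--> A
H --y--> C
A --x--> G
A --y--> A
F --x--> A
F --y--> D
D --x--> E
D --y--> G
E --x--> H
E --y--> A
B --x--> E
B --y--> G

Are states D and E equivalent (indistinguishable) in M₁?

Start with accepting vs non-accepting: {A,E,F,G,H} | {B,C,D}.
Split {A,E,F,G,H} by δ(·,y) → {F,G,H} and {A,E}.
Stable partition: {F,G,H} | {B,C,D} | {A,E} — 3 equivalence classes.
D and E end up in different blocks, so they are distinguishable. For instance, the string 'ε' is accepted from only E.

No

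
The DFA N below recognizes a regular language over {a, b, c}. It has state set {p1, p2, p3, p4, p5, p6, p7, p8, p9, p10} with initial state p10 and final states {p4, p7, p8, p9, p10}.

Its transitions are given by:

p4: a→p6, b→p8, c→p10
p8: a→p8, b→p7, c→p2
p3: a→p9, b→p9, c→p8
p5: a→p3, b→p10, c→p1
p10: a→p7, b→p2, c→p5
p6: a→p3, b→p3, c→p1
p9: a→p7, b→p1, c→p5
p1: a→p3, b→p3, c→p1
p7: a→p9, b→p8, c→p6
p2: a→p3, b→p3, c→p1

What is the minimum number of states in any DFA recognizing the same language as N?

6

First remove the unreachable states {p4}; 9 states remain.
Start with accepting vs non-accepting: {p7,p8,p9,p10} | {p1,p2,p3,p5,p6}.
Refine {p7,p8,p9,p10} on symbol b: members go to different blocks, giving {p7,p8} and {p9,p10}.
On input a, block {p7,p8} splits into {p7} and {p8}.
Split {p1,p2,p3,p5,p6} by δ(·,a) → {p1,p2,p5,p6} and {p3}.
On input b, block {p1,p2,p5,p6} splits into {p1,p2,p6} and {p5}.
No further refinement is possible. Final partition (6 blocks): {p7} | {p1,p2,p6} | {p9,p10} | {p8} | {p3} | {p5}.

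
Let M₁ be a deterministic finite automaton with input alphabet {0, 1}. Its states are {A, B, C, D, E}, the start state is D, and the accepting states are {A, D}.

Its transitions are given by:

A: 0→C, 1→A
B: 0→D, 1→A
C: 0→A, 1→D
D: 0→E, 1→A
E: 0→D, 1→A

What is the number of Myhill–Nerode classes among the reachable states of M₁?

States {B} cannot be reached from the start state, so discard them.
P0 = {A,D} | {C,E}.
Stable partition: {A,D} | {C,E} — 2 equivalence classes.

2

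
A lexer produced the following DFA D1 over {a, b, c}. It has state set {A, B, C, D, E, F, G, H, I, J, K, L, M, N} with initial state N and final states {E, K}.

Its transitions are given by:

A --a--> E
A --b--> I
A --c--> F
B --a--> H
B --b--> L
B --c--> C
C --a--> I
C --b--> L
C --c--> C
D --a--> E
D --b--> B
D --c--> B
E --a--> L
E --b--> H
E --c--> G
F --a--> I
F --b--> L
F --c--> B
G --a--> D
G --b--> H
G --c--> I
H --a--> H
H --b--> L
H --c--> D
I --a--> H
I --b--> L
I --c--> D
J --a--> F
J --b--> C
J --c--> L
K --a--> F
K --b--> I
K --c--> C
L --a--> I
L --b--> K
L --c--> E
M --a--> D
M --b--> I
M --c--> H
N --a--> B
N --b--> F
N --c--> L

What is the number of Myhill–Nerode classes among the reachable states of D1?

First remove the unreachable states {A,J,M}; 11 states remain.
Initial partition by acceptance: {E,K} | {B,C,D,F,G,H,I,L,N}.
Refine {B,C,D,F,G,H,I,L,N} on symbol a: members go to different blocks, giving {B,C,F,G,H,I,L,N} and {D}.
Refine {B,C,F,G,H,I,L,N} on symbol a: members go to different blocks, giving {B,C,F,H,I,L,N} and {G}.
Refine {E,K} on symbol c: members go to different blocks, giving {E} and {K}.
Refine {B,C,F,H,I,L,N} on symbol b: members go to different blocks, giving {B,C,F,H,I,N} and {L}.
Split {B,C,F,H,I,N} by δ(·,b) → {B,C,F,H,I} and {N}.
On input c, block {B,C,F,H,I} splits into {B,C,F} and {H,I}.
No further refinement is possible. Final partition (8 blocks): {E} | {B,C,F} | {D} | {G} | {K} | {L} | {N} | {H,I}.

8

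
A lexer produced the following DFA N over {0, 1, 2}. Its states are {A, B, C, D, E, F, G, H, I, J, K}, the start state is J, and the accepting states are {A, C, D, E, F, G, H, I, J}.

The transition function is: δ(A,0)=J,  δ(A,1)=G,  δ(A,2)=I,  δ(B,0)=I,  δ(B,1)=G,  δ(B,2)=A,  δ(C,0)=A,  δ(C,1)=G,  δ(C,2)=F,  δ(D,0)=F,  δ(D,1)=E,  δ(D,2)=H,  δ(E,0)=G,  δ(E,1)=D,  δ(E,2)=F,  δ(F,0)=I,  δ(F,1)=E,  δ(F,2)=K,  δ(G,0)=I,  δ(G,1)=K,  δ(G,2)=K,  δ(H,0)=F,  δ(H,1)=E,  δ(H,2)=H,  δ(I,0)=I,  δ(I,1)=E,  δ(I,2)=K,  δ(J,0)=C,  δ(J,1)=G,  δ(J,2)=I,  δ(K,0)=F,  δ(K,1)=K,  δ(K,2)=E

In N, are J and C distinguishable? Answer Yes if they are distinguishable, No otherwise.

No

First remove the unreachable states {B}; 10 states remain.
P0 = {A,C,D,E,F,G,H,I,J} | {K}.
Split {A,C,D,E,F,G,H,I,J} by δ(·,1) → {A,C,D,E,F,H,I,J} and {G}.
On input 0, block {A,C,D,E,F,H,I,J} splits into {A,C,D,F,H,I,J} and {E}.
On input 1, block {A,C,D,F,H,I,J} splits into {D,F,H,I} and {A,C,J}.
Split {D,F,H,I} by δ(·,2) → {D,H} and {F,I}.
No further refinement is possible. Final partition (6 blocks): {D,H} | {K} | {G} | {E} | {A,C,J} | {F,I}.
J and C lie in the same block of the stable partition, so they are equivalent — no string distinguishes them.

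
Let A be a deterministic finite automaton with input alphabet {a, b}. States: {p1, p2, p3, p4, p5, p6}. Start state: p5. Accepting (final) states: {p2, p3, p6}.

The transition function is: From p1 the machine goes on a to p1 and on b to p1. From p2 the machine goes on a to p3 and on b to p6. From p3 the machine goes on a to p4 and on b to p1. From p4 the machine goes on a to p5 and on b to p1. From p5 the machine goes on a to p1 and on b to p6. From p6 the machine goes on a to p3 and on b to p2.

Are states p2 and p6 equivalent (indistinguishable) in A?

All states are reachable from the start state.
Initial partition by acceptance: {p2,p3,p6} | {p1,p4,p5}.
Refine {p2,p3,p6} on symbol a: members go to different blocks, giving {p2,p6} and {p3}.
Split {p1,p4,p5} by δ(·,b) → {p1,p4} and {p5}.
Refine {p1,p4} on symbol a: members go to different blocks, giving {p1} and {p4}.
No further refinement is possible. Final partition (5 blocks): {p2,p6} | {p1} | {p3} | {p5} | {p4}.
p2 and p6 lie in the same block of the stable partition, so they are equivalent — no string distinguishes them.

Yes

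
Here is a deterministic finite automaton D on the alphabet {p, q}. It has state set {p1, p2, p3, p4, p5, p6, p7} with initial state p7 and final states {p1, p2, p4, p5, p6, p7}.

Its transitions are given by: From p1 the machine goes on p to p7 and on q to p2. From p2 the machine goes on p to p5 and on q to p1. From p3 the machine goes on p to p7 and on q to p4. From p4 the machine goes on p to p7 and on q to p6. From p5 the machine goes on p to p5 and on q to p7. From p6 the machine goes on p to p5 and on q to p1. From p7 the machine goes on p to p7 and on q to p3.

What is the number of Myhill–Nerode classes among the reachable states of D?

Every state is reachable, so we keep all 7.
Initial partition by acceptance: {p1,p2,p4,p5,p6,p7} | {p3}.
Refine {p1,p2,p4,p5,p6,p7} on symbol q: members go to different blocks, giving {p1,p2,p4,p5,p6} and {p7}.
On input p, block {p1,p2,p4,p5,p6} splits into {p2,p5,p6} and {p1,p4}.
Refine {p2,p5,p6} on symbol q: members go to different blocks, giving {p2,p6} and {p5}.
Stable partition: {p2,p6} | {p3} | {p7} | {p1,p4} | {p5} — 5 equivalence classes.

5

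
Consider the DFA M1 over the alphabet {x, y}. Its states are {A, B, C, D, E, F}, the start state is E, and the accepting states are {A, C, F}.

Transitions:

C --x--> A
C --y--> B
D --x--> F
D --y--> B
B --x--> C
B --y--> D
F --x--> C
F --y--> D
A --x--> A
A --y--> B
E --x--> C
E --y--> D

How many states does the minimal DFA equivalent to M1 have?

2

Every state is reachable, so we keep all 6.
Start with accepting vs non-accepting: {A,C,F} | {B,D,E}.
The partition is now stable with 2 blocks: {A,C,F} | {B,D,E}.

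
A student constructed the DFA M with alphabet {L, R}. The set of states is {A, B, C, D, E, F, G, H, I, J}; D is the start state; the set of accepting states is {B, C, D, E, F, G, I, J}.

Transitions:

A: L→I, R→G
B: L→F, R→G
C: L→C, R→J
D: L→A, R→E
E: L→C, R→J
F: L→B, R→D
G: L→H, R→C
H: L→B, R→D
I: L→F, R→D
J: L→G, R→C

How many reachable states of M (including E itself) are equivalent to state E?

2

Every state is reachable, so we keep all 10.
Initial partition by acceptance: {B,C,D,E,F,G,I,J} | {A,H}.
Split {B,C,D,E,F,G,I,J} by δ(·,L) → {B,C,E,F,I,J} and {D,G}.
On input L, block {B,C,E,F,I,J} splits into {B,C,E,F,I} and {J}.
On input R, block {B,C,E,F,I} splits into {B,F,I} and {C,E}.
No further refinement is possible. Final partition (5 blocks): {B,F,I} | {A,H} | {D,G} | {J} | {C,E}.
The equivalence class containing E is {C,E}, of size 2.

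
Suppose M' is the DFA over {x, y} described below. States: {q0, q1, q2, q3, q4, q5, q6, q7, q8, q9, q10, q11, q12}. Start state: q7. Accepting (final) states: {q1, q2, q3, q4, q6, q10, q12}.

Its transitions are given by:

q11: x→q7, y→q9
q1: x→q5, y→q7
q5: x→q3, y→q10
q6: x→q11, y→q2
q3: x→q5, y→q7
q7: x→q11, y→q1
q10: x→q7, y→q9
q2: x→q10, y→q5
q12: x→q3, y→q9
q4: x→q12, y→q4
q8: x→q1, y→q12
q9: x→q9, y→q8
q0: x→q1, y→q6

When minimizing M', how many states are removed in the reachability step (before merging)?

BFS from q7 reaches {q1, q3, q5, q7, q8, q9, q10, q11, q12}; the 4 state(s) q0, q2, q4, q6 are never visited.

4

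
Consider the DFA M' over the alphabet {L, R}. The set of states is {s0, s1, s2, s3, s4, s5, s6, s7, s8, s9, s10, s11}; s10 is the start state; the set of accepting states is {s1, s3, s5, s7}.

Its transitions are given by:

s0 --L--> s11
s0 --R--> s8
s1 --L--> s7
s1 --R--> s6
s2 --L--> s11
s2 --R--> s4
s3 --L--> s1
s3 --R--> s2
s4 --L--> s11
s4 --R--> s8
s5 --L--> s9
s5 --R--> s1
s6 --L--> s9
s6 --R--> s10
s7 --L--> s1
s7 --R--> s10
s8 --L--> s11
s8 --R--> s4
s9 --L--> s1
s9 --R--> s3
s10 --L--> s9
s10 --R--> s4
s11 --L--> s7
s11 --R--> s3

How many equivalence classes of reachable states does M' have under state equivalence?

States {s0,s5} cannot be reached from the start state, so discard them.
Initial partition by acceptance: {s1,s3,s7} | {s2,s4,s6,s8,s9,s10,s11}.
On input L, block {s2,s4,s6,s8,s9,s10,s11} splits into {s2,s4,s6,s8,s10} and {s9,s11}.
Stable partition: {s1,s3,s7} | {s2,s4,s6,s8,s10} | {s9,s11} — 3 equivalence classes.

3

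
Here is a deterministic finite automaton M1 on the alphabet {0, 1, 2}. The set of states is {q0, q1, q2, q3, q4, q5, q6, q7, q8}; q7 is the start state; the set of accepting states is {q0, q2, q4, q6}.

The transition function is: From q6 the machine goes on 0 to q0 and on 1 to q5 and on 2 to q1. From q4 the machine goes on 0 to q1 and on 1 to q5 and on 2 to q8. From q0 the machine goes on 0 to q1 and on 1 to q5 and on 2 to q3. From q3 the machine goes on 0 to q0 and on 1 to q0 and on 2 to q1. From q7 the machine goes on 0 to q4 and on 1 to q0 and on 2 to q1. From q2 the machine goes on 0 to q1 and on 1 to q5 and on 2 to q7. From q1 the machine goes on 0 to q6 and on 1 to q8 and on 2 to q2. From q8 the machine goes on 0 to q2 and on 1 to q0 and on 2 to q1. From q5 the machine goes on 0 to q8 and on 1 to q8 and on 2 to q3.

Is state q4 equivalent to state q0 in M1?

All states are reachable from the start state.
Start with accepting vs non-accepting: {q0,q2,q4,q6} | {q1,q3,q5,q7,q8}.
Split {q0,q2,q4,q6} by δ(·,0) → {q0,q2,q4} and {q6}.
Split {q1,q3,q5,q7,q8} by δ(·,0) → {q3,q7,q8} and {q1} and {q5}.
The partition is now stable with 5 blocks: {q0,q2,q4} | {q3,q7,q8} | {q6} | {q1} | {q5}.
q4 and q0 lie in the same block of the stable partition, so they are equivalent — no string distinguishes them.

Yes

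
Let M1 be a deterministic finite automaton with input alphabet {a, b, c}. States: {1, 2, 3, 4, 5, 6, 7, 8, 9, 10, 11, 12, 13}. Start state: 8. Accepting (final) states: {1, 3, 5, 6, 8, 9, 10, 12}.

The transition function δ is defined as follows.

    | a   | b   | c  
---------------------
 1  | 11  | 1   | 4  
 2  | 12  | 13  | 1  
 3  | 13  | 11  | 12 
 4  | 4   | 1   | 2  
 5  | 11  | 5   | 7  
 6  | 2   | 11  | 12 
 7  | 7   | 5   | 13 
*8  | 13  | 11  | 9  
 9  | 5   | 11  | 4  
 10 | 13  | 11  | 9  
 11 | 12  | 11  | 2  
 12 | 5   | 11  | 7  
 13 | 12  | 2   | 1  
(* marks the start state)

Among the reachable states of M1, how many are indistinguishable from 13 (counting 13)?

2

States {3,6,10} cannot be reached from the start state, so discard them.
Initial partition by acceptance: {1,5,8,9,12} | {2,4,7,11,13}.
Refine {1,5,8,9,12} on symbol a: members go to different blocks, giving {1,5,8} and {9,12}.
Refine {1,5,8} on symbol b: members go to different blocks, giving {1,5} and {8}.
On input a, block {2,4,7,11,13} splits into {2,11,13} and {4,7}.
Split {2,11,13} by δ(·,c) → {2,13} and {11}.
No further refinement is possible. Final partition (6 blocks): {1,5} | {2,13} | {9,12} | {8} | {4,7} | {11}.
State 13 belongs to the block {2,13}, which has 2 states.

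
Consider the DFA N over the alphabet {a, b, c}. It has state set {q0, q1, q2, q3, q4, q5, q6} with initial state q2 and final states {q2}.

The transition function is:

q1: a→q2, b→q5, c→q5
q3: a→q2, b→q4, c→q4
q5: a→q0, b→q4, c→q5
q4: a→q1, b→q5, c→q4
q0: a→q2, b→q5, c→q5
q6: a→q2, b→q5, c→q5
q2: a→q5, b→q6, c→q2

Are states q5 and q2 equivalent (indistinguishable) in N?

States {q3} cannot be reached from the start state, so discard them.
P0 = {q2} | {q0,q1,q4,q5,q6}.
Split {q0,q1,q4,q5,q6} by δ(·,a) → {q0,q1,q6} and {q4,q5}.
The partition is now stable with 3 blocks: {q2} | {q0,q1,q6} | {q4,q5}.
q5 and q2 end up in different blocks, so they are distinguishable. For instance, the string 'ε' is accepted from only q2.

No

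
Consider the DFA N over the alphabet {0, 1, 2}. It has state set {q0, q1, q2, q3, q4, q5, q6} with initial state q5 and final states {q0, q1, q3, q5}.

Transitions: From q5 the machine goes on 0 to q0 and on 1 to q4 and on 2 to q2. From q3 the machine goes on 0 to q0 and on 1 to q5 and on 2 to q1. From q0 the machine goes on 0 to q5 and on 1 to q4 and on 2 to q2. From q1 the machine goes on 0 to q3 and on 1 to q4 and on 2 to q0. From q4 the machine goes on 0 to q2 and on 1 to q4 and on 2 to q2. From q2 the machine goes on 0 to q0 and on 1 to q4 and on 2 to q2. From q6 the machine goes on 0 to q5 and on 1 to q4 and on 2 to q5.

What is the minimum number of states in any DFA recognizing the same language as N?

3

First remove the unreachable states {q1,q3,q6}; 4 states remain.
Initial partition by acceptance: {q0,q5} | {q2,q4}.
Refine {q2,q4} on symbol 0: members go to different blocks, giving {q2} and {q4}.
Stable partition: {q0,q5} | {q2} | {q4} — 3 equivalence classes.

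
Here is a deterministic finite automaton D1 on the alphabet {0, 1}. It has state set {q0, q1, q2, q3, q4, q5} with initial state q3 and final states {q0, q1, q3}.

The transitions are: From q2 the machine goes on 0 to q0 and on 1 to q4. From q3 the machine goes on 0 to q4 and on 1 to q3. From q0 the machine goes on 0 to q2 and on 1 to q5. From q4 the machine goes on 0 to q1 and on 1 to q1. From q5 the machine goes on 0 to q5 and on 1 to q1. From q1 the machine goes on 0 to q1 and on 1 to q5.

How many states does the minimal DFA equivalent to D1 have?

First remove the unreachable states {q0,q2}; 4 states remain.
Initial partition by acceptance: {q1,q3} | {q4,q5}.
Split {q1,q3} by δ(·,0) → {q1} and {q3}.
On input 0, block {q4,q5} splits into {q4} and {q5}.
No further refinement is possible. Final partition (4 blocks): {q1} | {q4} | {q3} | {q5}.

4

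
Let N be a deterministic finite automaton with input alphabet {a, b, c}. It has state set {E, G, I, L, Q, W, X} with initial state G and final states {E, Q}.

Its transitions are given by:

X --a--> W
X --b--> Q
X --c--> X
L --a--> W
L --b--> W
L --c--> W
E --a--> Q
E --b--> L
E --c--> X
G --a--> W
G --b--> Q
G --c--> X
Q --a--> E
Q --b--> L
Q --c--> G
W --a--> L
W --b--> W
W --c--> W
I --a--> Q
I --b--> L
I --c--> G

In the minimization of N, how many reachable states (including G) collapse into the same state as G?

States {I} cannot be reached from the start state, so discard them.
Start with accepting vs non-accepting: {E,Q} | {G,L,W,X}.
Refine {G,L,W,X} on symbol b: members go to different blocks, giving {L,W} and {G,X}.
No further refinement is possible. Final partition (3 blocks): {E,Q} | {L,W} | {G,X}.
State G belongs to the block {G,X}, which has 2 states.

2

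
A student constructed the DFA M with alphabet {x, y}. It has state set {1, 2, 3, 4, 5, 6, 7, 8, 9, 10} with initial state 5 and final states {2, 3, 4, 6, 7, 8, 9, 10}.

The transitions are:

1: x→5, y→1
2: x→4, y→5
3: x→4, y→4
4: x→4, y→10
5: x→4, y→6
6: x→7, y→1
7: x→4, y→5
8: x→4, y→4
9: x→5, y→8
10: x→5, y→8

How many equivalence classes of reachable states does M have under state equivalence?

7

First remove the unreachable states {2,3,9}; 7 states remain.
P0 = {4,6,7,8,10} | {1,5}.
Split {4,6,7,8,10} by δ(·,x) → {4,6,7,8} and {10}.
On input y, block {4,6,7,8} splits into {6,7} and {4} and {8}.
Refine {6,7} on symbol x: members go to different blocks, giving {6} and {7}.
On input x, block {1,5} splits into {1} and {5}.
The partition is now stable with 7 blocks: {6} | {1} | {10} | {4} | {8} | {7} | {5}.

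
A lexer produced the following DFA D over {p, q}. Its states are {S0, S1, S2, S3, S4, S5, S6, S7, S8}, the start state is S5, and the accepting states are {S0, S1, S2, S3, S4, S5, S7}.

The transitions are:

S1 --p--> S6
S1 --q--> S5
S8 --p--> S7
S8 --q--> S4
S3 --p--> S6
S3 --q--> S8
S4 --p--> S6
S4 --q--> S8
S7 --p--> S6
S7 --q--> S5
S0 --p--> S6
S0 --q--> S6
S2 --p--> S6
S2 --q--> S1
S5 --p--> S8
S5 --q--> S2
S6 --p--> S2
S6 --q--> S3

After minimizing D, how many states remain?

States {S0} cannot be reached from the start state, so discard them.
Start with accepting vs non-accepting: {S1,S2,S3,S4,S5,S7} | {S6,S8}.
Split {S1,S2,S3,S4,S5,S7} by δ(·,q) → {S1,S2,S5,S7} and {S3,S4}.
No further refinement is possible. Final partition (3 blocks): {S1,S2,S5,S7} | {S6,S8} | {S3,S4}.

3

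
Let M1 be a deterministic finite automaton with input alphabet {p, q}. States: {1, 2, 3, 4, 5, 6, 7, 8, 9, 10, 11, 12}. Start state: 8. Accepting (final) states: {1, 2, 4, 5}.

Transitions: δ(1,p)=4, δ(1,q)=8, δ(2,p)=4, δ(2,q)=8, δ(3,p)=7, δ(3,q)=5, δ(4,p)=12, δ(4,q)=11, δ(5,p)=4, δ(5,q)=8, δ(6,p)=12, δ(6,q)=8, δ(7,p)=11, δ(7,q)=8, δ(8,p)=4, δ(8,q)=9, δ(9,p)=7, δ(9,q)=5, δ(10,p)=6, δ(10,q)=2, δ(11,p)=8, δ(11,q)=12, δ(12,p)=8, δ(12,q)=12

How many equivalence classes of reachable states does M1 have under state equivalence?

6

Reachable states from the start: {4,5,7,8,9,11,12}. Unreachable: {1,2,3,6,10} — drop them.
Start with accepting vs non-accepting: {4,5} | {7,8,9,11,12}.
Refine {4,5} on symbol p: members go to different blocks, giving {4} and {5}.
Split {7,8,9,11,12} by δ(·,p) → {7,9,11,12} and {8}.
Split {7,9,11,12} by δ(·,p) → {7,9} and {11,12}.
On input p, block {7,9} splits into {7} and {9}.
No further refinement is possible. Final partition (6 blocks): {4} | {7} | {5} | {8} | {11,12} | {9}.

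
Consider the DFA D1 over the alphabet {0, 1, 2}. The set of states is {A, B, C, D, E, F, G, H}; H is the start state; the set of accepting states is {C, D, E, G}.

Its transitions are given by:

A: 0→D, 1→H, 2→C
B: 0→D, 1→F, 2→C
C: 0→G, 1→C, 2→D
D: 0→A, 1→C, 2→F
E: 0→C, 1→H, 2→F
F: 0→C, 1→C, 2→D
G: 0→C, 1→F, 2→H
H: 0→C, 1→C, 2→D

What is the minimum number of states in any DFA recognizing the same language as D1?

5

States {B,E} cannot be reached from the start state, so discard them.
Start with accepting vs non-accepting: {C,D,G} | {A,F,H}.
Split {C,D,G} by δ(·,0) → {C,G} and {D}.
Refine {C,G} on symbol 1: members go to different blocks, giving {C} and {G}.
Refine {A,F,H} on symbol 0: members go to different blocks, giving {F,H} and {A}.
The partition is now stable with 5 blocks: {C} | {F,H} | {D} | {G} | {A}.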